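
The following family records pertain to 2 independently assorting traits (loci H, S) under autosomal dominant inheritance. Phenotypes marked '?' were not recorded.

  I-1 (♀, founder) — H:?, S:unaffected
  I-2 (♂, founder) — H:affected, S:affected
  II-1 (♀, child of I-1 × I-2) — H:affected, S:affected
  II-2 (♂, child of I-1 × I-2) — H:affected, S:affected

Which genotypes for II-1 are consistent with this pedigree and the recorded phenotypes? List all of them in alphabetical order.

H/I-1 ? ·: hh|Hh|HH
H/I-2 aff ·: Hh|HH
H/II-1 aff I-1×I-2: Hh|HH
H/II-2 aff I-1×I-2: Hh|HH
⇒ H over [I-1,I-2,II-1,II-2]: 15 consistent
S/I-1 un ·: ss
S/I-2 aff ·: Ss|SS
S/II-1 aff I-1×I-2: Ss
S/II-2 aff I-1×I-2: Ss
⇒ S over [I-1,I-2,II-1,II-2]: 2 consistent

II-1 ∈ {HH Ss, Hh Ss}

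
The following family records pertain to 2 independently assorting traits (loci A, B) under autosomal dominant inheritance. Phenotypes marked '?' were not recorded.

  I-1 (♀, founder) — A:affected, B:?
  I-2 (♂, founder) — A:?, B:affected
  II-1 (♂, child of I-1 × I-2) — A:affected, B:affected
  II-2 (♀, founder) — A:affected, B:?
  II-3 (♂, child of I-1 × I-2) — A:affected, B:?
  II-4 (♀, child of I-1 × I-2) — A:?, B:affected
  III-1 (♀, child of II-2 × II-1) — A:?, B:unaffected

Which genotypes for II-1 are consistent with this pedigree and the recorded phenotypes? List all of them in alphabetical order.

A/I-1 aff ·: Aa|AA
A/I-2 ? ·: aa|Aa|AA
A/II-1 aff I-1×I-2: Aa|AA
A/II-2 aff ·: Aa|AA
A/II-3 aff I-1×I-2: Aa|AA
A/II-4 ? I-1×I-2: aa|Aa|AA
A/III-1 ? II-2×II-1: aa|Aa|AA
⇒ A over [I-1,I-2,II-1,II-2,II-3,II-4,III-1]: 130 consistent
B/I-1 ? ·: bb|Bb|BB
B/I-2 aff ·: Bb|BB
B/II-1 aff I-1×I-2: Bb
B/II-2 ? ·: bb|Bb
B/II-3 ? I-1×I-2: bb|Bb|BB
B/II-4 aff I-1×I-2: Bb|BB
B/III-1 un II-2×II-1: bb
⇒ B over [I-1,I-2,II-1,II-2,II-3,II-4,III-1]: 34 consistent

II-1 ∈ {AA Bb, Aa Bb}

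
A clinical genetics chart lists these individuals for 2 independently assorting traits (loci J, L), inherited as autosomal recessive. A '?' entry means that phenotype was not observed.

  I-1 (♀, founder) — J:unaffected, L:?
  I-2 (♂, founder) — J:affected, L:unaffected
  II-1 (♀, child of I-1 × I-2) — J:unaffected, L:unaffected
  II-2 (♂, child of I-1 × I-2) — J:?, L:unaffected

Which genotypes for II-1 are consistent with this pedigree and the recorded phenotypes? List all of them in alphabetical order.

II-1 ∈ {Jj LL, Jj Ll}

J/I-1 un ·: JJ|Jj
J/I-2 aff ·: jj
J/II-1 un I-1×I-2: Jj
J/II-2 ? I-1×I-2: Jj|jj
⇒ J over [I-1,I-2,II-1,II-2]: 3 consistent
L/I-1 ? ·: LL|Ll|ll
L/I-2 un ·: LL|Ll
L/II-1 un I-1×I-2: LL|Ll
L/II-2 un I-1×I-2: LL|Ll
⇒ L over [I-1,I-2,II-1,II-2]: 15 consistent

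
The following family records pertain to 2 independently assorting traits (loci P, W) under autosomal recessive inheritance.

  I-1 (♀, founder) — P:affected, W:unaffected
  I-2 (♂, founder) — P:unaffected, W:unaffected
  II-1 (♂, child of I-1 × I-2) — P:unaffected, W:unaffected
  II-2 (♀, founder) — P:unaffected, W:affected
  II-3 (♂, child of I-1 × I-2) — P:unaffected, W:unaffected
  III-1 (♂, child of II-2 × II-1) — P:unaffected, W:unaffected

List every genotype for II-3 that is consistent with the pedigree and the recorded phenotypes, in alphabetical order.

P/I-1 aff ·: pp
P/I-2 un ·: PP|Pp
P/II-1 un I-1×I-2: Pp
P/II-2 un ·: PP|Pp
P/II-3 un I-1×I-2: Pp
P/III-1 un II-2×II-1: PP|Pp
⇒ P over [I-1,I-2,II-1,II-2,II-3,III-1]: 8 consistent
W/I-1 un ·: WW|Ww
W/I-2 un ·: WW|Ww
W/II-1 un I-1×I-2: WW|Ww
W/II-2 aff ·: ww
W/II-3 un I-1×I-2: WW|Ww
W/III-1 un II-2×II-1: Ww
⇒ W over [I-1,I-2,II-1,II-2,II-3,III-1]: 13 consistent

II-3 ∈ {Pp WW, Pp Ww}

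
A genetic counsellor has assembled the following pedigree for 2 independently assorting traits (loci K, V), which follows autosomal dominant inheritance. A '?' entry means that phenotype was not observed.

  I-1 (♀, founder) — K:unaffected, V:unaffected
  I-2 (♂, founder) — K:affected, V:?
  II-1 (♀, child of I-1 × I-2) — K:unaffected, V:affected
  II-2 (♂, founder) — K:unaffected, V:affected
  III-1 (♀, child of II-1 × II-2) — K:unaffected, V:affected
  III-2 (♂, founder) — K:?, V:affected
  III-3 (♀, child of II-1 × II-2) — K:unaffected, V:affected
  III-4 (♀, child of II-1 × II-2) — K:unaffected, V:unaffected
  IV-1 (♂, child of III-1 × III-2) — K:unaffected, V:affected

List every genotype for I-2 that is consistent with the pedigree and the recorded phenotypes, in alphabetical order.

I-2 ∈ {Kk VV, Kk Vv}

K/I-1 un ·: kk
K/I-2 aff ·: Kk
K/II-1 un I-1×I-2: kk
K/II-2 un ·: kk
K/III-1 un II-1×II-2: kk
K/III-2 ? ·: kk|Kk
K/III-3 un II-1×II-2: kk
K/III-4 un II-1×II-2: kk
K/IV-1 un III-1×III-2: kk
⇒ K over [I-1,I-2,II-1,II-2,III-1,III-2,III-3,III-4,IV-1]: 2 consistent
V/I-1 un ·: vv
V/I-2 ? ·: Vv|VV
V/II-1 aff I-1×I-2: Vv
V/II-2 aff ·: Vv
V/III-1 aff II-1×II-2: Vv|VV
V/III-2 aff ·: Vv|VV
V/III-3 aff II-1×II-2: Vv|VV
V/III-4 un II-1×II-2: vv
V/IV-1 aff III-1×III-2: Vv|VV
⇒ V over [I-1,I-2,II-1,II-2,III-1,III-2,III-3,III-4,IV-1]: 28 consistent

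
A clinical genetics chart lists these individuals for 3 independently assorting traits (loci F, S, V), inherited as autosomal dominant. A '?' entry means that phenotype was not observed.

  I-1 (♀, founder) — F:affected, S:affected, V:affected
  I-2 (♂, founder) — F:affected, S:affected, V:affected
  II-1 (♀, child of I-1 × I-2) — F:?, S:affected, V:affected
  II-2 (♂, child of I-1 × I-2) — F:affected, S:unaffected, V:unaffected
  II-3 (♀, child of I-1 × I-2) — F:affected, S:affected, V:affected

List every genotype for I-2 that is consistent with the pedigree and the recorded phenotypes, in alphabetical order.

I-2 ∈ {FF Ss Vv, Ff Ss Vv}

F/I-1 aff ·: Ff|FF
F/I-2 aff ·: Ff|FF
F/II-1 ? I-1×I-2: ff|Ff|FF
F/II-2 aff I-1×I-2: Ff|FF
F/II-3 aff I-1×I-2: Ff|FF
⇒ F over [I-1,I-2,II-1,II-2,II-3]: 29 consistent
S/I-1 aff ·: Ss
S/I-2 aff ·: Ss
S/II-1 aff I-1×I-2: Ss|SS
S/II-2 un I-1×I-2: ss
S/II-3 aff I-1×I-2: Ss|SS
⇒ S over [I-1,I-2,II-1,II-2,II-3]: 4 consistent
V/I-1 aff ·: Vv
V/I-2 aff ·: Vv
V/II-1 aff I-1×I-2: Vv|VV
V/II-2 un I-1×I-2: vv
V/II-3 aff I-1×I-2: Vv|VV
⇒ V over [I-1,I-2,II-1,II-2,II-3]: 4 consistent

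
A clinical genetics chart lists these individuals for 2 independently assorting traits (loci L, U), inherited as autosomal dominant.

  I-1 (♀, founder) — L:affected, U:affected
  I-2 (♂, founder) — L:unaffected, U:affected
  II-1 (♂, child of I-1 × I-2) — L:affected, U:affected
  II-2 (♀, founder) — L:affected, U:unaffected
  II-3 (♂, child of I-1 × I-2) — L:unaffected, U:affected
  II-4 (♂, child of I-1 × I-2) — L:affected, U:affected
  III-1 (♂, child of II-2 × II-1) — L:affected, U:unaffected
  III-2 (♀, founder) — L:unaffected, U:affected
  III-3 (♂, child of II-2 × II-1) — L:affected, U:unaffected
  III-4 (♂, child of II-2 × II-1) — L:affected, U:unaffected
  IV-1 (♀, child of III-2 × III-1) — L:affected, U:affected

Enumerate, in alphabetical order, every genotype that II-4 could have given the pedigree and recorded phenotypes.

II-4 ∈ {Ll UU, Ll Uu}

L/I-1 aff ·: Ll
L/I-2 un ·: ll
L/II-1 aff I-1×I-2: Ll
L/II-2 aff ·: Ll|LL
L/II-3 un I-1×I-2: ll
L/II-4 aff I-1×I-2: Ll
L/III-1 aff II-2×II-1: Ll|LL
L/III-2 un ·: ll
L/III-3 aff II-2×II-1: Ll|LL
L/III-4 aff II-2×II-1: Ll|LL
L/IV-1 aff III-2×III-1: Ll
⇒ L over [I-1,I-2,II-1,II-2,II-3,II-4,III-1,III-2,III-3,III-4,IV-1]: 16 consistent
U/I-1 aff ·: Uu|UU
U/I-2 aff ·: Uu|UU
U/II-1 aff I-1×I-2: Uu
U/II-2 un ·: uu
U/II-3 aff I-1×I-2: Uu|UU
U/II-4 aff I-1×I-2: Uu|UU
U/III-1 un II-2×II-1: uu
U/III-2 aff ·: Uu|UU
U/III-3 un II-2×II-1: uu
U/III-4 un II-2×II-1: uu
U/IV-1 aff III-2×III-1: Uu
⇒ U over [I-1,I-2,II-1,II-2,II-3,II-4,III-1,III-2,III-3,III-4,IV-1]: 24 consistent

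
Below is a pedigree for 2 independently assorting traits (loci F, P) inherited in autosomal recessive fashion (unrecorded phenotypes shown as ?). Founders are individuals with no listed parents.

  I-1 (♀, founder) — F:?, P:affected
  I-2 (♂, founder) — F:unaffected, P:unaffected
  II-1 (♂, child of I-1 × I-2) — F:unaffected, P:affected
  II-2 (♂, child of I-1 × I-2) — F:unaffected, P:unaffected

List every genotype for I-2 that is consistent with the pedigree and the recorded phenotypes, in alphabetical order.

F/I-1 ? ·: FF|Ff|ff
F/I-2 un ·: FF|Ff
F/II-1 un I-1×I-2: FF|Ff
F/II-2 un I-1×I-2: FF|Ff
⇒ F over [I-1,I-2,II-1,II-2]: 15 consistent
P/I-1 aff ·: pp
P/I-2 un ·: Pp
P/II-1 aff I-1×I-2: pp
P/II-2 un I-1×I-2: Pp
⇒ P over [I-1,I-2,II-1,II-2]: 1 consistent

I-2 ∈ {FF Pp, Ff Pp}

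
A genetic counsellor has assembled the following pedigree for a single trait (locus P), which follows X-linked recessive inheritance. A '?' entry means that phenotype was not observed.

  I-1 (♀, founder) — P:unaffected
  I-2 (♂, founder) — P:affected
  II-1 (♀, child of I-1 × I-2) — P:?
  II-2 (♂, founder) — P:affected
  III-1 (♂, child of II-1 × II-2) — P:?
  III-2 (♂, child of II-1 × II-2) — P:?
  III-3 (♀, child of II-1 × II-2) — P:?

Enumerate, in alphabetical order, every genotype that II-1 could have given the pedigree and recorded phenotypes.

II-1 ∈ {X^PX^p, X^pX^p}

P/I-1 un ·: X^PX^P|X^PX^p
P/I-2 aff ·: X^pY
P/II-1 ? I-1×I-2: X^PX^p|X^pX^p
P/II-2 aff ·: X^pY
P/III-1 ? II-1×II-2: X^PY|X^pY
P/III-2 ? II-1×II-2: X^PY|X^pY
P/III-3 ? II-1×II-2: X^PX^p|X^pX^p
⇒ P over [I-1,I-2,II-1,II-2,III-1,III-2,III-3]: 17 consistent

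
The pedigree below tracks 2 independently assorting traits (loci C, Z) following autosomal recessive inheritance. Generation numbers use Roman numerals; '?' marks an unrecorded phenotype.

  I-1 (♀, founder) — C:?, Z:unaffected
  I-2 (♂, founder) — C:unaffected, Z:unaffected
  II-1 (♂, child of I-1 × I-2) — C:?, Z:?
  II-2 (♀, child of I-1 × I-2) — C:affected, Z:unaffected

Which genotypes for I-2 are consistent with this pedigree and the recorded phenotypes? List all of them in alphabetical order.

I-2 ∈ {Cc ZZ, Cc Zz}

C/I-1 ? ·: Cc|cc
C/I-2 un ·: Cc
C/II-1 ? I-1×I-2: CC|Cc|cc
C/II-2 aff I-1×I-2: cc
⇒ C over [I-1,I-2,II-1,II-2]: 5 consistent
Z/I-1 un ·: ZZ|Zz
Z/I-2 un ·: ZZ|Zz
Z/II-1 ? I-1×I-2: ZZ|Zz|zz
Z/II-2 un I-1×I-2: ZZ|Zz
⇒ Z over [I-1,I-2,II-1,II-2]: 15 consistent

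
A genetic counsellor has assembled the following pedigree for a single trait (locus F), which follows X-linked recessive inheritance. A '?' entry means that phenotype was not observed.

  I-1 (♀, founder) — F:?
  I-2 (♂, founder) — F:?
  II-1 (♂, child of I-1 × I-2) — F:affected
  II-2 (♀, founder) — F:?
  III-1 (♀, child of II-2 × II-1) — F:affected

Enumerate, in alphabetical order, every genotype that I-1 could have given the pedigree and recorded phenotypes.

I-1 ∈ {X^FX^f, X^fX^f}

F/I-1 ? ·: X^FX^f|X^fX^f
F/I-2 ? ·: X^FY|X^fY
F/II-1 aff I-1×I-2: X^fY
F/II-2 ? ·: X^FX^f|X^fX^f
F/III-1 aff II-2×II-1: X^fX^f
⇒ F over [I-1,I-2,II-1,II-2,III-1]: 8 consistent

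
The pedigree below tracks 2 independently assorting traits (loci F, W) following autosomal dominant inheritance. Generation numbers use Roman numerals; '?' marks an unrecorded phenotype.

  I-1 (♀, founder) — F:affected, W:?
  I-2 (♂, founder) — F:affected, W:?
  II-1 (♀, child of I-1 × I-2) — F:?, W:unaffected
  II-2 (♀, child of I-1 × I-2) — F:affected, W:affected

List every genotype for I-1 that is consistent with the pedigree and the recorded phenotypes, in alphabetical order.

I-1 ∈ {FF Ww, FF ww, Ff Ww, Ff ww}

F/I-1 aff ·: Ff|FF
F/I-2 aff ·: Ff|FF
F/II-1 ? I-1×I-2: ff|Ff|FF
F/II-2 aff I-1×I-2: Ff|FF
⇒ F over [I-1,I-2,II-1,II-2]: 15 consistent
W/I-1 ? ·: ww|Ww
W/I-2 ? ·: ww|Ww
W/II-1 un I-1×I-2: ww
W/II-2 aff I-1×I-2: Ww|WW
⇒ W over [I-1,I-2,II-1,II-2]: 4 consistent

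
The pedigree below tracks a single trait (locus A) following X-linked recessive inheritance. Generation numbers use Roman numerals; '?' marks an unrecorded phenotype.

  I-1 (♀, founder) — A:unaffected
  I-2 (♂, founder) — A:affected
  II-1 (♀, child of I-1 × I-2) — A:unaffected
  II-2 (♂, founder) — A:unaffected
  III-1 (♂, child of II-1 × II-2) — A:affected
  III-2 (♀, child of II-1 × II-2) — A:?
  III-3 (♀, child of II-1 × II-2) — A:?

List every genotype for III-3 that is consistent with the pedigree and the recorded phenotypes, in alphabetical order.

A/I-1 un ·: X^AX^A|X^AX^a
A/I-2 aff ·: X^aY
A/II-1 un I-1×I-2: X^AX^a
A/II-2 un ·: X^AY
A/III-1 aff II-1×II-2: X^aY
A/III-2 ? II-1×II-2: X^AX^A|X^AX^a
A/III-3 ? II-1×II-2: X^AX^A|X^AX^a
⇒ A over [I-1,I-2,II-1,II-2,III-1,III-2,III-3]: 8 consistent

III-3 ∈ {X^AX^A, X^AX^a}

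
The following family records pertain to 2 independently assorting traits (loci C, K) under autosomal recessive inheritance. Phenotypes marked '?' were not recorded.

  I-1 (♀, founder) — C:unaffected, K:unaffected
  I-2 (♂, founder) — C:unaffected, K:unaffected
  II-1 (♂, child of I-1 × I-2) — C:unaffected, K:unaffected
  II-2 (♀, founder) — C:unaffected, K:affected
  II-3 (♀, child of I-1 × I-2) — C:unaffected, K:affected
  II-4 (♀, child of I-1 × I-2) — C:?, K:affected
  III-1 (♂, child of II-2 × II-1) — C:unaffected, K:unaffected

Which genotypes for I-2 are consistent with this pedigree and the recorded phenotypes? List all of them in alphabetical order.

I-2 ∈ {CC Kk, Cc Kk}

C/I-1 un ·: CC|Cc
C/I-2 un ·: CC|Cc
C/II-1 un I-1×I-2: CC|Cc
C/II-2 un ·: CC|Cc
C/II-3 un I-1×I-2: CC|Cc
C/II-4 ? I-1×I-2: CC|Cc|cc
C/III-1 un II-2×II-1: CC|Cc
⇒ C over [I-1,I-2,II-1,II-2,II-3,II-4,III-1]: 101 consistent
K/I-1 un ·: Kk
K/I-2 un ·: Kk
K/II-1 un I-1×I-2: KK|Kk
K/II-2 aff ·: kk
K/II-3 aff I-1×I-2: kk
K/II-4 aff I-1×I-2: kk
K/III-1 un II-2×II-1: Kk
⇒ K over [I-1,I-2,II-1,II-2,II-3,II-4,III-1]: 2 consistent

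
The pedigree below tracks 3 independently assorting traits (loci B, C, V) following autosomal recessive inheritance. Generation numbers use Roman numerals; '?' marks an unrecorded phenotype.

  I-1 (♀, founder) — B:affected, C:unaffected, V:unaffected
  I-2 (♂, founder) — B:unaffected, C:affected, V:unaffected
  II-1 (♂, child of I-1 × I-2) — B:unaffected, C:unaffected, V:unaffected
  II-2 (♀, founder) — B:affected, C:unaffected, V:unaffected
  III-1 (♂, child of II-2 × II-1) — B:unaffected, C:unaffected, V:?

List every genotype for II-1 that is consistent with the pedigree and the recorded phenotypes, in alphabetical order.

II-1 ∈ {Bb Cc VV, Bb Cc Vv}

B/I-1 aff ·: bb
B/I-2 un ·: BB|Bb
B/II-1 un I-1×I-2: Bb
B/II-2 aff ·: bb
B/III-1 un II-2×II-1: Bb
⇒ B over [I-1,I-2,II-1,II-2,III-1]: 2 consistent
C/I-1 un ·: CC|Cc
C/I-2 aff ·: cc
C/II-1 un I-1×I-2: Cc
C/II-2 un ·: CC|Cc
C/III-1 un II-2×II-1: CC|Cc
⇒ C over [I-1,I-2,II-1,II-2,III-1]: 8 consistent
V/I-1 un ·: VV|Vv
V/I-2 un ·: VV|Vv
V/II-1 un I-1×I-2: VV|Vv
V/II-2 un ·: VV|Vv
V/III-1 ? II-2×II-1: VV|Vv|vv
⇒ V over [I-1,I-2,II-1,II-2,III-1]: 27 consistent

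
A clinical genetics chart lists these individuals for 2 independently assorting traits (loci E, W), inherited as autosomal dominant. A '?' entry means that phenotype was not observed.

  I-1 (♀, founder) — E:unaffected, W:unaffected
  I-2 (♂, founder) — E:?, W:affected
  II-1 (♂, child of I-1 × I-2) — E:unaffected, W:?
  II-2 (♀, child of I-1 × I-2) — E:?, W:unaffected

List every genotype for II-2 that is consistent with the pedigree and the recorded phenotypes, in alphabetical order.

II-2 ∈ {Ee ww, ee ww}

E/I-1 un ·: ee
E/I-2 ? ·: ee|Ee
E/II-1 un I-1×I-2: ee
E/II-2 ? I-1×I-2: ee|Ee
⇒ E over [I-1,I-2,II-1,II-2]: 3 consistent
W/I-1 un ·: ww
W/I-2 aff ·: Ww
W/II-1 ? I-1×I-2: ww|Ww
W/II-2 un I-1×I-2: ww
⇒ W over [I-1,I-2,II-1,II-2]: 2 consistent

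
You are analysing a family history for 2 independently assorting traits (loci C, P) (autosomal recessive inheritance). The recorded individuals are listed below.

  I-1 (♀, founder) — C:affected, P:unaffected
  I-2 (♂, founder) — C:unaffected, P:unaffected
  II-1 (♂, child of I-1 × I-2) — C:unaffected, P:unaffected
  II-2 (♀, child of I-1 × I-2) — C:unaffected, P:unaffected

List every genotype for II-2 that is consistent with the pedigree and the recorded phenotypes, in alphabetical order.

C/I-1 aff ·: cc
C/I-2 un ·: CC|Cc
C/II-1 un I-1×I-2: Cc
C/II-2 un I-1×I-2: Cc
⇒ C over [I-1,I-2,II-1,II-2]: 2 consistent
P/I-1 un ·: PP|Pp
P/I-2 un ·: PP|Pp
P/II-1 un I-1×I-2: PP|Pp
P/II-2 un I-1×I-2: PP|Pp
⇒ P over [I-1,I-2,II-1,II-2]: 13 consistent

II-2 ∈ {Cc PP, Cc Pp}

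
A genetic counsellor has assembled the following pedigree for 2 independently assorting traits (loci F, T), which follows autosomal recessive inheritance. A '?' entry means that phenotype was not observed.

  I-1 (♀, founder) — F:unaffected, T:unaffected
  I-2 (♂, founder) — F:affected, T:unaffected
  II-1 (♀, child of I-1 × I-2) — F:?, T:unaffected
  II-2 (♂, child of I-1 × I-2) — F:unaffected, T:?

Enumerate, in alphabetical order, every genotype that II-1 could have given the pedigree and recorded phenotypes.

II-1 ∈ {Ff TT, Ff Tt, ff TT, ff Tt}

F/I-1 un ·: FF|Ff
F/I-2 aff ·: ff
F/II-1 ? I-1×I-2: Ff|ff
F/II-2 un I-1×I-2: Ff
⇒ F over [I-1,I-2,II-1,II-2]: 3 consistent
T/I-1 un ·: TT|Tt
T/I-2 un ·: TT|Tt
T/II-1 un I-1×I-2: TT|Tt
T/II-2 ? I-1×I-2: TT|Tt|tt
⇒ T over [I-1,I-2,II-1,II-2]: 15 consistent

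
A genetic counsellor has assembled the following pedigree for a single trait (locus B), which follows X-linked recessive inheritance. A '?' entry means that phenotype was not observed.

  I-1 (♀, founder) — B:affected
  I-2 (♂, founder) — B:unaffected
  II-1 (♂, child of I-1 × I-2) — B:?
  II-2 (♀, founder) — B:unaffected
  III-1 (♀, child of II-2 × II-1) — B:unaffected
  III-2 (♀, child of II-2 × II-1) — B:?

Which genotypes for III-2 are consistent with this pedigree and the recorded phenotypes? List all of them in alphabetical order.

B/I-1 aff ·: X^bX^b
B/I-2 un ·: X^BY
B/II-1 ? I-1×I-2: X^bY
B/II-2 un ·: X^BX^B|X^BX^b
B/III-1 un II-2×II-1: X^BX^b
B/III-2 ? II-2×II-1: X^BX^b|X^bX^b
⇒ B over [I-1,I-2,II-1,II-2,III-1,III-2]: 3 consistent

III-2 ∈ {X^BX^b, X^bX^b}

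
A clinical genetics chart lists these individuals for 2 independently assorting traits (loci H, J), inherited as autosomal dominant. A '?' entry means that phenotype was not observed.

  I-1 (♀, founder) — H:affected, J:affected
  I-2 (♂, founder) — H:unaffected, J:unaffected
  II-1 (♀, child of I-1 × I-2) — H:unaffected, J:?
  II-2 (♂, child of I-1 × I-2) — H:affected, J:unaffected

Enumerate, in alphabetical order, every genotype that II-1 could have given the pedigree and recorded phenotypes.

II-1 ∈ {hh Jj, hh jj}

H/I-1 aff ·: Hh
H/I-2 un ·: hh
H/II-1 un I-1×I-2: hh
H/II-2 aff I-1×I-2: Hh
⇒ H over [I-1,I-2,II-1,II-2]: 1 consistent
J/I-1 aff ·: Jj
J/I-2 un ·: jj
J/II-1 ? I-1×I-2: jj|Jj
J/II-2 un I-1×I-2: jj
⇒ J over [I-1,I-2,II-1,II-2]: 2 consistent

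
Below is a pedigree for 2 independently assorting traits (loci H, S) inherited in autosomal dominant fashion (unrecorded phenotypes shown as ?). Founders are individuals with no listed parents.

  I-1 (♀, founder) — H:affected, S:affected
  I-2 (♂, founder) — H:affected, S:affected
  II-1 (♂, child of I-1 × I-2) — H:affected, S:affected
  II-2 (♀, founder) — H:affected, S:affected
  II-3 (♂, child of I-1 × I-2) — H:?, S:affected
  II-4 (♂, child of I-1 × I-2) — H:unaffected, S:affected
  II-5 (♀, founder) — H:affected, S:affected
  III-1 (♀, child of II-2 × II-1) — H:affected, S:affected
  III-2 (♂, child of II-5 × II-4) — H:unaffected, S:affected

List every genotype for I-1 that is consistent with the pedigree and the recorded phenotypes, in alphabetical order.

H/I-1 aff ·: Hh
H/I-2 aff ·: Hh
H/II-1 aff I-1×I-2: Hh|HH
H/II-2 aff ·: Hh|HH
H/II-3 ? I-1×I-2: hh|Hh|HH
H/II-4 un I-1×I-2: hh
H/II-5 aff ·: Hh
H/III-1 aff II-2×II-1: Hh|HH
H/III-2 un II-5×II-4: hh
⇒ H over [I-1,I-2,II-1,II-2,II-3,II-4,II-5,III-1,III-2]: 21 consistent
S/I-1 aff ·: Ss|SS
S/I-2 aff ·: Ss|SS
S/II-1 aff I-1×I-2: Ss|SS
S/II-2 aff ·: Ss|SS
S/II-3 aff I-1×I-2: Ss|SS
S/II-4 aff I-1×I-2: Ss|SS
S/II-5 aff ·: Ss|SS
S/III-1 aff II-2×II-1: Ss|SS
S/III-2 aff II-5×II-4: Ss|SS
⇒ S over [I-1,I-2,II-1,II-2,II-3,II-4,II-5,III-1,III-2]: 303 consistent

I-1 ∈ {Hh SS, Hh Ss}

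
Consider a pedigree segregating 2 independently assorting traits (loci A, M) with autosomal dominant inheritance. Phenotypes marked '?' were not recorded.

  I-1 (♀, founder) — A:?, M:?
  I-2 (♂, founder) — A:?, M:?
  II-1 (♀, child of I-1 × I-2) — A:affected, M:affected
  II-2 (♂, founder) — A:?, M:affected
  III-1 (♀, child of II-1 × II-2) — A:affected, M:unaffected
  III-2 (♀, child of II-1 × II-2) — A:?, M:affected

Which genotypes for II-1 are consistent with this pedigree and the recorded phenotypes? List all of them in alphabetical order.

A/I-1 ? ·: aa|Aa|AA
A/I-2 ? ·: aa|Aa|AA
A/II-1 aff I-1×I-2: Aa|AA
A/II-2 ? ·: aa|Aa|AA
A/III-1 aff II-1×II-2: Aa|AA
A/III-2 ? II-1×II-2: aa|Aa|AA
⇒ A over [I-1,I-2,II-1,II-2,III-1,III-2]: 108 consistent
M/I-1 ? ·: mm|Mm|MM
M/I-2 ? ·: mm|Mm|MM
M/II-1 aff I-1×I-2: Mm
M/II-2 aff ·: Mm
M/III-1 un II-1×II-2: mm
M/III-2 aff II-1×II-2: Mm|MM
⇒ M over [I-1,I-2,II-1,II-2,III-1,III-2]: 14 consistent

II-1 ∈ {AA Mm, Aa Mm}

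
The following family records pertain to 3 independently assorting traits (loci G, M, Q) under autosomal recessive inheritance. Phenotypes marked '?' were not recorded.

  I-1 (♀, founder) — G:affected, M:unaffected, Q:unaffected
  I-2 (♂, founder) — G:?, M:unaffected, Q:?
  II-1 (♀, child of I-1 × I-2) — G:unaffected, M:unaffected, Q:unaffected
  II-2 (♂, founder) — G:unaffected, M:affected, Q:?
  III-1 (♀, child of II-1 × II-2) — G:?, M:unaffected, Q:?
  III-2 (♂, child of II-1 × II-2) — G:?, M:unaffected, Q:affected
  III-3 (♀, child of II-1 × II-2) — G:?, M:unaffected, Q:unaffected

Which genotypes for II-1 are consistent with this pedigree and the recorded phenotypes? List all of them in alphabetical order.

G/I-1 aff ·: gg
G/I-2 ? ·: GG|Gg
G/II-1 un I-1×I-2: Gg
G/II-2 un ·: GG|Gg
G/III-1 ? II-1×II-2: GG|Gg|gg
G/III-2 ? II-1×II-2: GG|Gg|gg
G/III-3 ? II-1×II-2: GG|Gg|gg
⇒ G over [I-1,I-2,II-1,II-2,III-1,III-2,III-3]: 70 consistent
M/I-1 un ·: MM|Mm
M/I-2 un ·: MM|Mm
M/II-1 un I-1×I-2: MM|Mm
M/II-2 aff ·: mm
M/III-1 un II-1×II-2: Mm
M/III-2 un II-1×II-2: Mm
M/III-3 un II-1×II-2: Mm
⇒ M over [I-1,I-2,II-1,II-2,III-1,III-2,III-3]: 7 consistent
Q/I-1 un ·: QQ|Qq
Q/I-2 ? ·: QQ|Qq|qq
Q/II-1 un I-1×I-2: Qq
Q/II-2 ? ·: Qq|qq
Q/III-1 ? II-1×II-2: QQ|Qq|qq
Q/III-2 aff II-1×II-2: qq
Q/III-3 un II-1×II-2: QQ|Qq
⇒ Q over [I-1,I-2,II-1,II-2,III-1,III-2,III-3]: 40 consistent

II-1 ∈ {Gg MM Qq, Gg Mm Qq}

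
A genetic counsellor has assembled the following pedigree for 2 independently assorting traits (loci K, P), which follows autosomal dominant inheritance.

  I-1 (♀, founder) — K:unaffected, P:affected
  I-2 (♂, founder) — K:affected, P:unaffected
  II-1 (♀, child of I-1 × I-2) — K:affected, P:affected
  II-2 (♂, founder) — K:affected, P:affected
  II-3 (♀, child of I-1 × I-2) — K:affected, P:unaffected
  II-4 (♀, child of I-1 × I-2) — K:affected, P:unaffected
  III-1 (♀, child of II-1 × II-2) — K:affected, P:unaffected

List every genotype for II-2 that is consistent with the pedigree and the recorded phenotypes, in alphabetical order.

K/I-1 un ·: kk
K/I-2 aff ·: Kk|KK
K/II-1 aff I-1×I-2: Kk
K/II-2 aff ·: Kk|KK
K/II-3 aff I-1×I-2: Kk
K/II-4 aff I-1×I-2: Kk
K/III-1 aff II-1×II-2: Kk|KK
⇒ K over [I-1,I-2,II-1,II-2,II-3,II-4,III-1]: 8 consistent
P/I-1 aff ·: Pp
P/I-2 un ·: pp
P/II-1 aff I-1×I-2: Pp
P/II-2 aff ·: Pp
P/II-3 un I-1×I-2: pp
P/II-4 un I-1×I-2: pp
P/III-1 un II-1×II-2: pp
⇒ P over [I-1,I-2,II-1,II-2,II-3,II-4,III-1]: 1 consistent

II-2 ∈ {KK Pp, Kk Pp}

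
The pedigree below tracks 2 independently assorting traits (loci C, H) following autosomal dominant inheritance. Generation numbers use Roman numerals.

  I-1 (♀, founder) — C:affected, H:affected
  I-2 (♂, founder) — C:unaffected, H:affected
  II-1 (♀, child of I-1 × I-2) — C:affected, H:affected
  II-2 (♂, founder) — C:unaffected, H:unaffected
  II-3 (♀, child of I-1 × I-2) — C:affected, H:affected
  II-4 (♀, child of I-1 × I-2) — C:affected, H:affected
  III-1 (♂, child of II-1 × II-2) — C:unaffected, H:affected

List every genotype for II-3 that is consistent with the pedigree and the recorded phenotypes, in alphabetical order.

II-3 ∈ {Cc HH, Cc Hh}

C/I-1 aff ·: Cc|CC
C/I-2 un ·: cc
C/II-1 aff I-1×I-2: Cc
C/II-2 un ·: cc
C/II-3 aff I-1×I-2: Cc
C/II-4 aff I-1×I-2: Cc
C/III-1 un II-1×II-2: cc
⇒ C over [I-1,I-2,II-1,II-2,II-3,II-4,III-1]: 2 consistent
H/I-1 aff ·: Hh|HH
H/I-2 aff ·: Hh|HH
H/II-1 aff I-1×I-2: Hh|HH
H/II-2 un ·: hh
H/II-3 aff I-1×I-2: Hh|HH
H/II-4 aff I-1×I-2: Hh|HH
H/III-1 aff II-1×II-2: Hh
⇒ H over [I-1,I-2,II-1,II-2,II-3,II-4,III-1]: 25 consistent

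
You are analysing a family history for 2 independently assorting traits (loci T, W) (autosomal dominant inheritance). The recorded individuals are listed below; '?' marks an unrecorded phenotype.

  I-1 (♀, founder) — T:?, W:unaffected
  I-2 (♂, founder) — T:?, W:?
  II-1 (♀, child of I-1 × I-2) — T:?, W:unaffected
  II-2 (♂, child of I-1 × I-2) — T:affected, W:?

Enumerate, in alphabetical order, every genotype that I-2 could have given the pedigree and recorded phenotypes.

T/I-1 ? ·: tt|Tt|TT
T/I-2 ? ·: tt|Tt|TT
T/II-1 ? I-1×I-2: tt|Tt|TT
T/II-2 aff I-1×I-2: Tt|TT
⇒ T over [I-1,I-2,II-1,II-2]: 21 consistent
W/I-1 un ·: ww
W/I-2 ? ·: ww|Ww
W/II-1 un I-1×I-2: ww
W/II-2 ? I-1×I-2: ww|Ww
⇒ W over [I-1,I-2,II-1,II-2]: 3 consistent

I-2 ∈ {TT Ww, TT ww, Tt Ww, Tt ww, tt Ww, tt ww}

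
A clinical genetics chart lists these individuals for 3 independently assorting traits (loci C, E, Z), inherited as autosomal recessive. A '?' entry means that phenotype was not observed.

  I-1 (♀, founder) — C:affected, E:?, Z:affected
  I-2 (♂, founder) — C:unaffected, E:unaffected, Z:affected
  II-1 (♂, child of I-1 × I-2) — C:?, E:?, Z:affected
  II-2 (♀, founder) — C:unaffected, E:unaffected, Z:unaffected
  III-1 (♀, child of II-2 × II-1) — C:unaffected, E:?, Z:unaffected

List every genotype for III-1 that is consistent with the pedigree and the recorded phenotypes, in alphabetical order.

C/I-1 aff ·: cc
C/I-2 un ·: CC|Cc
C/II-1 ? I-1×I-2: Cc|cc
C/II-2 un ·: CC|Cc
C/III-1 un II-2×II-1: CC|Cc
⇒ C over [I-1,I-2,II-1,II-2,III-1]: 10 consistent
E/I-1 ? ·: EE|Ee|ee
E/I-2 un ·: EE|Ee
E/II-1 ? I-1×I-2: EE|Ee|ee
E/II-2 un ·: EE|Ee
E/III-1 ? II-2×II-1: EE|Ee|ee
⇒ E over [I-1,I-2,II-1,II-2,III-1]: 43 consistent
Z/I-1 aff ·: zz
Z/I-2 aff ·: zz
Z/II-1 aff I-1×I-2: zz
Z/II-2 un ·: ZZ|Zz
Z/III-1 un II-2×II-1: Zz
⇒ Z over [I-1,I-2,II-1,II-2,III-1]: 2 consistent

III-1 ∈ {CC EE Zz, CC Ee Zz, CC ee Zz, Cc EE Zz, Cc Ee Zz, Cc ee Zz}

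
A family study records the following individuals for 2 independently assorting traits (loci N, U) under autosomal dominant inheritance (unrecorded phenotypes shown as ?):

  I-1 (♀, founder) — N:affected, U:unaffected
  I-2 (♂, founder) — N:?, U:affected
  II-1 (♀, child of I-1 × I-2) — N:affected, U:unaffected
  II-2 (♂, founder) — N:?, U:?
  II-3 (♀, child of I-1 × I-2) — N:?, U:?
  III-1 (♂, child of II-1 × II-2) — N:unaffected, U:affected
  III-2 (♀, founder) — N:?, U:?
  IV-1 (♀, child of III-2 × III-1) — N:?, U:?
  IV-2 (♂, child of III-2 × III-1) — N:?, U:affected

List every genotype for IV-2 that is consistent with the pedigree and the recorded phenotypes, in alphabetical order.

N/I-1 aff ·: Nn|NN
N/I-2 ? ·: nn|Nn|NN
N/II-1 aff I-1×I-2: Nn
N/II-2 ? ·: nn|Nn
N/II-3 ? I-1×I-2: nn|Nn|NN
N/III-1 un II-1×II-2: nn
N/III-2 ? ·: nn|Nn|NN
N/IV-1 ? III-2×III-1: nn|Nn
N/IV-2 ? III-2×III-1: nn|Nn
⇒ N over [I-1,I-2,II-1,II-2,II-3,III-1,III-2,IV-1,IV-2]: 120 consistent
U/I-1 un ·: uu
U/I-2 aff ·: Uu
U/II-1 un I-1×I-2: uu
U/II-2 ? ·: Uu|UU
U/II-3 ? I-1×I-2: uu|Uu
U/III-1 aff II-1×II-2: Uu
U/III-2 ? ·: uu|Uu|UU
U/IV-1 ? III-2×III-1: uu|Uu|UU
U/IV-2 aff III-2×III-1: Uu|UU
⇒ U over [I-1,I-2,II-1,II-2,II-3,III-1,III-2,IV-1,IV-2]: 48 consistent

IV-2 ∈ {Nn UU, Nn Uu, nn UU, nn Uu}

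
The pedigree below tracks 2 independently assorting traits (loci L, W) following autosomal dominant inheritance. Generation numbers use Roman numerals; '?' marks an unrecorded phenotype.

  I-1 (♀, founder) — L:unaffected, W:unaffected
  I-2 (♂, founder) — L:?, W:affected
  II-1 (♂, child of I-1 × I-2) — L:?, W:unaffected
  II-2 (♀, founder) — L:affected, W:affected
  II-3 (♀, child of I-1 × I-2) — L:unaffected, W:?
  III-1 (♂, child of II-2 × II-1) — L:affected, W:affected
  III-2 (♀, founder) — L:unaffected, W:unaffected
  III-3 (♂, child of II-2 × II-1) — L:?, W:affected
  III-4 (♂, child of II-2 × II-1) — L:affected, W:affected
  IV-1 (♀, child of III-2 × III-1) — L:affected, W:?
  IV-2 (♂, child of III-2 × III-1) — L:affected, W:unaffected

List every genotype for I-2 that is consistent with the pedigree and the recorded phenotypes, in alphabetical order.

L/I-1 un ·: ll
L/I-2 ? ·: ll|Ll
L/II-1 ? I-1×I-2: ll|Ll
L/II-2 aff ·: Ll|LL
L/II-3 un I-1×I-2: ll
L/III-1 aff II-2×II-1: Ll|LL
L/III-2 un ·: ll
L/III-3 ? II-2×II-1: ll|Ll|LL
L/III-4 aff II-2×II-1: Ll|LL
L/IV-1 aff III-2×III-1: Ll
L/IV-2 aff III-2×III-1: Ll
⇒ L over [I-1,I-2,II-1,II-2,II-3,III-1,III-2,III-3,III-4,IV-1,IV-2]: 26 consistent
W/I-1 un ·: ww
W/I-2 aff ·: Ww
W/II-1 un I-1×I-2: ww
W/II-2 aff ·: Ww|WW
W/II-3 ? I-1×I-2: ww|Ww
W/III-1 aff II-2×II-1: Ww
W/III-2 un ·: ww
W/III-3 aff II-2×II-1: Ww
W/III-4 aff II-2×II-1: Ww
W/IV-1 ? III-2×III-1: ww|Ww
W/IV-2 un III-2×III-1: ww
⇒ W over [I-1,I-2,II-1,II-2,II-3,III-1,III-2,III-3,III-4,IV-1,IV-2]: 8 consistent

I-2 ∈ {Ll Ww, ll Ww}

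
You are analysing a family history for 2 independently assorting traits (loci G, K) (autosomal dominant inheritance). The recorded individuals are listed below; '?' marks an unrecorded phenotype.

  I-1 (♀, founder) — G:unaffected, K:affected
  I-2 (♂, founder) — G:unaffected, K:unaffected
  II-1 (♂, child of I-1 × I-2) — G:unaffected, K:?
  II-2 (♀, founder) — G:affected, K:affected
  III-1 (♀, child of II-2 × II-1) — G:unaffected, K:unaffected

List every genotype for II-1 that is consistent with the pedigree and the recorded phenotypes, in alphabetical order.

II-1 ∈ {gg Kk, gg kk}

G/I-1 un ·: gg
G/I-2 un ·: gg
G/II-1 un I-1×I-2: gg
G/II-2 aff ·: Gg
G/III-1 un II-2×II-1: gg
⇒ G over [I-1,I-2,II-1,II-2,III-1]: 1 consistent
K/I-1 aff ·: Kk|KK
K/I-2 un ·: kk
K/II-1 ? I-1×I-2: kk|Kk
K/II-2 aff ·: Kk
K/III-1 un II-2×II-1: kk
⇒ K over [I-1,I-2,II-1,II-2,III-1]: 3 consistent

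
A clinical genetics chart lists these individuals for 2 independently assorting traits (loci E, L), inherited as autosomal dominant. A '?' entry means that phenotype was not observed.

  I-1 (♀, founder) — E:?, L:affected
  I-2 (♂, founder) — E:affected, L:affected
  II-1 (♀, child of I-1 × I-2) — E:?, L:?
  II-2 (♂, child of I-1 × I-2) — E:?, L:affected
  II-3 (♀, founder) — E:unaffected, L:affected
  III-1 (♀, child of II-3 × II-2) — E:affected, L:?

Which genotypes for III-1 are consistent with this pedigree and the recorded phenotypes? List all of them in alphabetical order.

III-1 ∈ {Ee LL, Ee Ll, Ee ll}

E/I-1 ? ·: ee|Ee|EE
E/I-2 aff ·: Ee|EE
E/II-1 ? I-1×I-2: ee|Ee|EE
E/II-2 ? I-1×I-2: Ee|EE
E/II-3 un ·: ee
E/III-1 aff II-3×II-2: Ee
⇒ E over [I-1,I-2,II-1,II-2,II-3,III-1]: 18 consistent
L/I-1 aff ·: Ll|LL
L/I-2 aff ·: Ll|LL
L/II-1 ? I-1×I-2: ll|Ll|LL
L/II-2 aff I-1×I-2: Ll|LL
L/II-3 aff ·: Ll|LL
L/III-1 ? II-3×II-2: ll|Ll|LL
⇒ L over [I-1,I-2,II-1,II-2,II-3,III-1]: 59 consistent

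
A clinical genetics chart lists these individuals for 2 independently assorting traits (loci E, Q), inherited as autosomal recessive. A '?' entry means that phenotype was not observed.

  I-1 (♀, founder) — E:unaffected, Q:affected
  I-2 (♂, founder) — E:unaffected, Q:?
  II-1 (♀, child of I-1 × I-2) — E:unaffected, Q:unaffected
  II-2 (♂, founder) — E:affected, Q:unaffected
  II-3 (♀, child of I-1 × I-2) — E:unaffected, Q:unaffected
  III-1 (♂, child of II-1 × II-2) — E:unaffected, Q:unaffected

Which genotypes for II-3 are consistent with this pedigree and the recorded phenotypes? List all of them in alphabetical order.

II-3 ∈ {EE Qq, Ee Qq}

E/I-1 un ·: EE|Ee
E/I-2 un ·: EE|Ee
E/II-1 un I-1×I-2: EE|Ee
E/II-2 aff ·: ee
E/II-3 un I-1×I-2: EE|Ee
E/III-1 un II-1×II-2: Ee
⇒ E over [I-1,I-2,II-1,II-2,II-3,III-1]: 13 consistent
Q/I-1 aff ·: qq
Q/I-2 ? ·: QQ|Qq
Q/II-1 un I-1×I-2: Qq
Q/II-2 un ·: QQ|Qq
Q/II-3 un I-1×I-2: Qq
Q/III-1 un II-1×II-2: QQ|Qq
⇒ Q over [I-1,I-2,II-1,II-2,II-3,III-1]: 8 consistent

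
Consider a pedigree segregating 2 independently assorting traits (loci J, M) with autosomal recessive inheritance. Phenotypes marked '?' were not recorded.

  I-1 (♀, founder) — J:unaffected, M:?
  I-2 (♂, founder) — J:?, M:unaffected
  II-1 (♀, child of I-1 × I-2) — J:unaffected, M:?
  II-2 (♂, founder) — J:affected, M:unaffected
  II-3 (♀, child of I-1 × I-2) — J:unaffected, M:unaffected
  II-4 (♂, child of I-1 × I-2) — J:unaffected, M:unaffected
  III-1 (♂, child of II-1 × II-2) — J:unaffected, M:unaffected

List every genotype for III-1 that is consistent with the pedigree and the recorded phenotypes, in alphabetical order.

J/I-1 un ·: JJ|Jj
J/I-2 ? ·: JJ|Jj|jj
J/II-1 un I-1×I-2: JJ|Jj
J/II-2 aff ·: jj
J/II-3 un I-1×I-2: JJ|Jj
J/II-4 un I-1×I-2: JJ|Jj
J/III-1 un II-1×II-2: Jj
⇒ J over [I-1,I-2,II-1,II-2,II-3,II-4,III-1]: 27 consistent
M/I-1 ? ·: MM|Mm|mm
M/I-2 un ·: MM|Mm
M/II-1 ? I-1×I-2: MM|Mm|mm
M/II-2 un ·: MM|Mm
M/II-3 un I-1×I-2: MM|Mm
M/II-4 un I-1×I-2: MM|Mm
M/III-1 un II-1×II-2: MM|Mm
⇒ M over [I-1,I-2,II-1,II-2,II-3,II-4,III-1]: 105 consistent

III-1 ∈ {Jj MM, Jj Mm}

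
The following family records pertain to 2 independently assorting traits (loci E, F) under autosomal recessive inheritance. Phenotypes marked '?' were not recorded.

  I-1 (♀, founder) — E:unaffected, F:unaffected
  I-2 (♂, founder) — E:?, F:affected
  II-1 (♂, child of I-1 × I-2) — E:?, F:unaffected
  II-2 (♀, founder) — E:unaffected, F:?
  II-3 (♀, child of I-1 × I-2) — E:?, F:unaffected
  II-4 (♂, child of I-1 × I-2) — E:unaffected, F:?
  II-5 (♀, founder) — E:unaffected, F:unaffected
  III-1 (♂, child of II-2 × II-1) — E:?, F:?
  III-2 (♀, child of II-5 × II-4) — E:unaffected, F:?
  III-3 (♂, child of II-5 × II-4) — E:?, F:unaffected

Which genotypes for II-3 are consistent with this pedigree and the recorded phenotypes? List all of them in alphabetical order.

II-3 ∈ {EE Ff, Ee Ff, ee Ff}

E/I-1 un ·: EE|Ee
E/I-2 ? ·: EE|Ee|ee
E/II-1 ? I-1×I-2: EE|Ee|ee
E/II-2 un ·: EE|Ee
E/II-3 ? I-1×I-2: EE|Ee|ee
E/II-4 un I-1×I-2: EE|Ee
E/II-5 un ·: EE|Ee
E/III-1 ? II-2×II-1: EE|Ee|ee
E/III-2 un II-5×II-4: EE|Ee
E/III-3 ? II-5×II-4: EE|Ee|ee
⇒ E over [I-1,I-2,II-1,II-2,II-3,II-4,II-5,III-1,III-2,III-3]: 1200 consistent
F/I-1 un ·: FF|Ff
F/I-2 aff ·: ff
F/II-1 un I-1×I-2: Ff
F/II-2 ? ·: FF|Ff|ff
F/II-3 un I-1×I-2: Ff
F/II-4 ? I-1×I-2: Ff|ff
F/II-5 un ·: FF|Ff
F/III-1 ? II-2×II-1: FF|Ff|ff
F/III-2 ? II-5×II-4: FF|Ff|ff
F/III-3 un II-5×II-4: FF|Ff
⇒ F over [I-1,I-2,II-1,II-2,II-3,II-4,II-5,III-1,III-2,III-3]: 161 consistent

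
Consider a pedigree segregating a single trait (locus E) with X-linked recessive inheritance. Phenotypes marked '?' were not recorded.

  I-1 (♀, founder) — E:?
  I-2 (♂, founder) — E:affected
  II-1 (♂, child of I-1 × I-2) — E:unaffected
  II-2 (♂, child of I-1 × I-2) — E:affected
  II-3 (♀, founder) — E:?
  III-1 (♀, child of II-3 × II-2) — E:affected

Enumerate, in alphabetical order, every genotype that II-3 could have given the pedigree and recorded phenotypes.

II-3 ∈ {X^EX^e, X^eX^e}

E/I-1 ? ·: X^EX^e
E/I-2 aff ·: X^eY
E/II-1 un I-1×I-2: X^EY
E/II-2 aff I-1×I-2: X^eY
E/II-3 ? ·: X^EX^e|X^eX^e
E/III-1 aff II-3×II-2: X^eX^e
⇒ E over [I-1,I-2,II-1,II-2,II-3,III-1]: 2 consistent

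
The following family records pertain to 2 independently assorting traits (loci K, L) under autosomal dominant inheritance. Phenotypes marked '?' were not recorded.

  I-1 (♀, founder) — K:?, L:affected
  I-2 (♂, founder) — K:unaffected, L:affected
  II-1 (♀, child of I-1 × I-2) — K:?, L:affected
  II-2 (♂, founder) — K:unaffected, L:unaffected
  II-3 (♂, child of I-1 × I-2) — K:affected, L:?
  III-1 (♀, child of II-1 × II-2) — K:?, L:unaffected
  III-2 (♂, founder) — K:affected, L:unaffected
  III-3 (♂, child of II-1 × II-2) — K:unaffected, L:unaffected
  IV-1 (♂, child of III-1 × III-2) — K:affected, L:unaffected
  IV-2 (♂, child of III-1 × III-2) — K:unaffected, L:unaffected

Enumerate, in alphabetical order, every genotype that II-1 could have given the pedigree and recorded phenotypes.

K/I-1 ? ·: Kk|KK
K/I-2 un ·: kk
K/II-1 ? I-1×I-2: kk|Kk
K/II-2 un ·: kk
K/II-3 aff I-1×I-2: Kk
K/III-1 ? II-1×II-2: kk|Kk
K/III-2 aff ·: Kk
K/III-3 un II-1×II-2: kk
K/IV-1 aff III-1×III-2: Kk|KK
K/IV-2 un III-1×III-2: kk
⇒ K over [I-1,I-2,II-1,II-2,II-3,III-1,III-2,III-3,IV-1,IV-2]: 7 consistent
L/I-1 aff ·: Ll|LL
L/I-2 aff ·: Ll|LL
L/II-1 aff I-1×I-2: Ll
L/II-2 un ·: ll
L/II-3 ? I-1×I-2: ll|Ll|LL
L/III-1 un II-1×II-2: ll
L/III-2 un ·: ll
L/III-3 un II-1×II-2: ll
L/IV-1 un III-1×III-2: ll
L/IV-2 un III-1×III-2: ll
⇒ L over [I-1,I-2,II-1,II-2,II-3,III-1,III-2,III-3,IV-1,IV-2]: 7 consistent

II-1 ∈ {Kk Ll, kk Ll}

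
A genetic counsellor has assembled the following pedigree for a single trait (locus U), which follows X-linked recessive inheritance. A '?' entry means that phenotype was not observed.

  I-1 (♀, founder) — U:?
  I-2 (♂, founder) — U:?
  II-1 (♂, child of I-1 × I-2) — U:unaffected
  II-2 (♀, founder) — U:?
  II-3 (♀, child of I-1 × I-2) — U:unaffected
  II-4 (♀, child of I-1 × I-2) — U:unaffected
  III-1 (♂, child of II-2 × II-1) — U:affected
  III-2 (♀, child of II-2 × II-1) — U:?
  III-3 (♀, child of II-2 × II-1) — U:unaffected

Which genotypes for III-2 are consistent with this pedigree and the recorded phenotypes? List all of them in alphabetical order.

III-2 ∈ {X^UX^U, X^UX^u}

U/I-1 ? ·: X^UX^U|X^UX^u
U/I-2 ? ·: X^UY|X^uY
U/II-1 un I-1×I-2: X^UY
U/II-2 ? ·: X^UX^u|X^uX^u
U/II-3 un I-1×I-2: X^UX^U|X^UX^u
U/II-4 un I-1×I-2: X^UX^U|X^UX^u
U/III-1 aff II-2×II-1: X^uY
U/III-2 ? II-2×II-1: X^UX^U|X^UX^u
U/III-3 un II-2×II-1: X^UX^U|X^UX^u
⇒ U over [I-1,I-2,II-1,II-2,II-3,II-4,III-1,III-2,III-3]: 35 consistent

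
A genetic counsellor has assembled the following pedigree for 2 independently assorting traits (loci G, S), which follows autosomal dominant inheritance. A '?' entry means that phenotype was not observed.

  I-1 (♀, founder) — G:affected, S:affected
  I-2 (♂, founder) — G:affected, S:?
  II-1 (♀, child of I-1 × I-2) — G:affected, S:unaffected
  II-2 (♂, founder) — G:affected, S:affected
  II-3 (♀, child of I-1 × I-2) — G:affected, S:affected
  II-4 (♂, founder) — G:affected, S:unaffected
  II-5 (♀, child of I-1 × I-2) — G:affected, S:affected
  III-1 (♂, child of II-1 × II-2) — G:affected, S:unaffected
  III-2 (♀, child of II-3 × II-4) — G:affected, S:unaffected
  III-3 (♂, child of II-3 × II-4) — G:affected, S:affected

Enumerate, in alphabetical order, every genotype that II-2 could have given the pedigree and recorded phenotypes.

II-2 ∈ {GG Ss, Gg Ss}

G/I-1 aff ·: Gg|GG
G/I-2 aff ·: Gg|GG
G/II-1 aff I-1×I-2: Gg|GG
G/II-2 aff ·: Gg|GG
G/II-3 aff I-1×I-2: Gg|GG
G/II-4 aff ·: Gg|GG
G/II-5 aff I-1×I-2: Gg|GG
G/III-1 aff II-1×II-2: Gg|GG
G/III-2 aff II-3×II-4: Gg|GG
G/III-3 aff II-3×II-4: Gg|GG
⇒ G over [I-1,I-2,II-1,II-2,II-3,II-4,II-5,III-1,III-2,III-3]: 561 consistent
S/I-1 aff ·: Ss
S/I-2 ? ·: ss|Ss
S/II-1 un I-1×I-2: ss
S/II-2 aff ·: Ss
S/II-3 aff I-1×I-2: Ss
S/II-4 un ·: ss
S/II-5 aff I-1×I-2: Ss|SS
S/III-1 un II-1×II-2: ss
S/III-2 un II-3×II-4: ss
S/III-3 aff II-3×II-4: Ss
⇒ S over [I-1,I-2,II-1,II-2,II-3,II-4,II-5,III-1,III-2,III-3]: 3 consistent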